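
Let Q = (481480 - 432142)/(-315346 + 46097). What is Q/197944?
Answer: -24669/26648112028 ≈ -9.2573e-7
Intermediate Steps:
Q = -49338/269249 (Q = 49338/(-269249) = 49338*(-1/269249) = -49338/269249 ≈ -0.18324)
Q/197944 = -49338/269249/197944 = -49338/269249*1/197944 = -24669/26648112028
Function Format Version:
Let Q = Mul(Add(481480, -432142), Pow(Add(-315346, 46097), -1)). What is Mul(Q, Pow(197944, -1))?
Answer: Rational(-24669, 26648112028) ≈ -9.2573e-7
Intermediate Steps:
Q = Rational(-49338, 269249) (Q = Mul(49338, Pow(-269249, -1)) = Mul(49338, Rational(-1, 269249)) = Rational(-49338, 269249) ≈ -0.18324)
Mul(Q, Pow(197944, -1)) = Mul(Rational(-49338, 269249), Pow(197944, -1)) = Mul(Rational(-49338, 269249), Rational(1, 197944)) = Rational(-24669, 26648112028)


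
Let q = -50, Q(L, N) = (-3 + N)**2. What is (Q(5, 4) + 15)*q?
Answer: -800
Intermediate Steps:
(Q(5, 4) + 15)*q = ((-3 + 4)**2 + 15)*(-50) = (1**2 + 15)*(-50) = (1 + 15)*(-50) = 16*(-50) = -800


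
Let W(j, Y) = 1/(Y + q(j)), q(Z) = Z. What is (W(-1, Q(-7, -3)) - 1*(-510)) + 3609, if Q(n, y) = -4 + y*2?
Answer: 45308/11 ≈ 4118.9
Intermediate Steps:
Q(n, y) = -4 + 2*y
W(j, Y) = 1/(Y + j)
(W(-1, Q(-7, -3)) - 1*(-510)) + 3609 = (1/((-4 + 2*(-3)) - 1) - 1*(-510)) + 3609 = (1/((-4 - 6) - 1) + 510) + 3609 = (1/(-10 - 1) + 510) + 3609 = (1/(-11) + 510) + 3609 = (-1/11 + 510) + 3609 = 5609/11 + 3609 = 45308/11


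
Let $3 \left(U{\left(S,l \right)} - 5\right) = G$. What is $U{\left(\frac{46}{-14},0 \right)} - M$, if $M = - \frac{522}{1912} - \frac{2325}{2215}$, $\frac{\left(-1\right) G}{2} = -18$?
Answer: $\frac{7759799}{423508} \approx 18.323$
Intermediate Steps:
$G = 36$ ($G = \left(-2\right) \left(-18\right) = 36$)
$U{\left(S,l \right)} = 17$ ($U{\left(S,l \right)} = 5 + \frac{1}{3} \cdot 36 = 5 + 12 = 17$)
$M = - \frac{560163}{423508}$ ($M = \left(-522\right) \frac{1}{1912} - \frac{465}{443} = - \frac{261}{956} - \frac{465}{443} = - \frac{560163}{423508} \approx -1.3227$)
$U{\left(\frac{46}{-14},0 \right)} - M = 17 - - \frac{560163}{423508} = 17 + \frac{560163}{423508} = \frac{7759799}{423508}$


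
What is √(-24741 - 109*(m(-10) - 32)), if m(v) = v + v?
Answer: I*√19073 ≈ 138.1*I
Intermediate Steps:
m(v) = 2*v
√(-24741 - 109*(m(-10) - 32)) = √(-24741 - 109*(2*(-10) - 32)) = √(-24741 - 109*(-20 - 32)) = √(-24741 - 109*(-52)) = √(-24741 + 5668) = √(-19073) = I*√19073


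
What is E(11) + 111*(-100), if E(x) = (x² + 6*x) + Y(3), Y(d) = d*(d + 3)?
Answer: -10895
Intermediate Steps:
Y(d) = d*(3 + d)
E(x) = 18 + x² + 6*x (E(x) = (x² + 6*x) + 3*(3 + 3) = (x² + 6*x) + 3*6 = (x² + 6*x) + 18 = 18 + x² + 6*x)
E(11) + 111*(-100) = (18 + 11² + 6*11) + 111*(-100) = (18 + 121 + 66) - 11100 = 205 - 11100 = -10895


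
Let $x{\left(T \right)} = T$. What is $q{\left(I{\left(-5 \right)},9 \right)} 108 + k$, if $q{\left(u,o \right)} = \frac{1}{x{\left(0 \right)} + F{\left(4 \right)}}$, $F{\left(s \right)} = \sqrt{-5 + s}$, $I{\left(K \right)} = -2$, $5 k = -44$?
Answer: $- \frac{44}{5} - 108 i \approx -8.8 - 108.0 i$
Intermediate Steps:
$k = - \frac{44}{5}$ ($k = \frac{1}{5} \left(-44\right) = - \frac{44}{5} \approx -8.8$)
$q{\left(u,o \right)} = - i$ ($q{\left(u,o \right)} = \frac{1}{0 + \sqrt{-5 + 4}} = \frac{1}{0 + \sqrt{-1}} = \frac{1}{0 + i} = \frac{1}{i} = - i$)
$q{\left(I{\left(-5 \right)},9 \right)} 108 + k = - i 108 - \frac{44}{5} = - 108 i - \frac{44}{5} = - \frac{44}{5} - 108 i$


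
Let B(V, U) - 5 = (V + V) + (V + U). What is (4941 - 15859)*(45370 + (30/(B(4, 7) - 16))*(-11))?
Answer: -989798585/2 ≈ -4.9490e+8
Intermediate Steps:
B(V, U) = 5 + U + 3*V (B(V, U) = 5 + ((V + V) + (V + U)) = 5 + (2*V + (U + V)) = 5 + (U + 3*V) = 5 + U + 3*V)
(4941 - 15859)*(45370 + (30/(B(4, 7) - 16))*(-11)) = (4941 - 15859)*(45370 + (30/((5 + 7 + 3*4) - 16))*(-11)) = -10918*(45370 + (30/((5 + 7 + 12) - 16))*(-11)) = -10918*(45370 + (30/(24 - 16))*(-11)) = -10918*(45370 + (30/8)*(-11)) = -10918*(45370 + (30*(1/8))*(-11)) = -10918*(45370 + (15/4)*(-11)) = -10918*(45370 - 165/4) = -10918*181315/4 = -989798585/2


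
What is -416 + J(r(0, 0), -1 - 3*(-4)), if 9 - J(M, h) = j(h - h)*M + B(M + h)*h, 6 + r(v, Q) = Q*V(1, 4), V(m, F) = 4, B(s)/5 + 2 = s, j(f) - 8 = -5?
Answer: -554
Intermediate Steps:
j(f) = 3 (j(f) = 8 - 5 = 3)
B(s) = -10 + 5*s
r(v, Q) = -6 + 4*Q (r(v, Q) = -6 + Q*4 = -6 + 4*Q)
J(M, h) = 9 - 3*M - h*(-10 + 5*M + 5*h) (J(M, h) = 9 - (3*M + (-10 + 5*(M + h))*h) = 9 - (3*M + (-10 + (5*M + 5*h))*h) = 9 - (3*M + (-10 + 5*M + 5*h)*h) = 9 - (3*M + h*(-10 + 5*M + 5*h)) = 9 + (-3*M - h*(-10 + 5*M + 5*h)) = 9 - 3*M - h*(-10 + 5*M + 5*h))
-416 + J(r(0, 0), -1 - 3*(-4)) = -416 + (9 - 3*(-6 + 4*0) - 5*(-1 - 3*(-4))*(-2 + (-6 + 4*0) + (-1 - 3*(-4)))) = -416 + (9 - 3*(-6 + 0) - 5*(-1 + 12)*(-2 + (-6 + 0) + (-1 + 12))) = -416 + (9 - 3*(-6) - 5*11*(-2 - 6 + 11)) = -416 + (9 + 18 - 5*11*3) = -416 + (9 + 18 - 165) = -416 - 138 = -554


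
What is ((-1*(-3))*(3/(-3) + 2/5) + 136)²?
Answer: 450241/25 ≈ 18010.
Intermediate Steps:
((-1*(-3))*(3/(-3) + 2/5) + 136)² = (3*(3*(-⅓) + 2*(⅕)) + 136)² = (3*(-1 + ⅖) + 136)² = (3*(-⅗) + 136)² = (-9/5 + 136)² = (671/5)² = 450241/25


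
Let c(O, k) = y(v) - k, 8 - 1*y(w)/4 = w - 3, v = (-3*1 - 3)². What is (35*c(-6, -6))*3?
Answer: -9870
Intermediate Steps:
v = 36 (v = (-3 - 3)² = (-6)² = 36)
y(w) = 44 - 4*w (y(w) = 32 - 4*(w - 3) = 32 - 4*(-3 + w) = 32 + (12 - 4*w) = 44 - 4*w)
c(O, k) = -100 - k (c(O, k) = (44 - 4*36) - k = (44 - 144) - k = -100 - k)
(35*c(-6, -6))*3 = (35*(-100 - 1*(-6)))*3 = (35*(-100 + 6))*3 = (35*(-94))*3 = -3290*3 = -9870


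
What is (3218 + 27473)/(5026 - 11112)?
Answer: -30691/6086 ≈ -5.0429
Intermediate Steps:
(3218 + 27473)/(5026 - 11112) = 30691/(-6086) = 30691*(-1/6086) = -30691/6086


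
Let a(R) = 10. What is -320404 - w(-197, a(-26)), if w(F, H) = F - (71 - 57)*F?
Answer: -322965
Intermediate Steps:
w(F, H) = -13*F (w(F, H) = F - 14*F = -13*F)
-320404 - w(-197, a(-26)) = -320404 - (-13)*(-197) = -320404 - 1*2561 = -320404 - 2561 = -322965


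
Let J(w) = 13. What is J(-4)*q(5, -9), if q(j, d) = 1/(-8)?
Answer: -13/8 ≈ -1.6250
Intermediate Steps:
q(j, d) = -⅛
J(-4)*q(5, -9) = 13*(-⅛) = -13/8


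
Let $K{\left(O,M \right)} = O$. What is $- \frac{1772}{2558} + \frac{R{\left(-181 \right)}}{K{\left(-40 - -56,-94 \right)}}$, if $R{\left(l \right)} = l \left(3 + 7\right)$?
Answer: $- \frac{1164583}{10232} \approx -113.82$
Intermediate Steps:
$R{\left(l \right)} = 10 l$ ($R{\left(l \right)} = l 10 = 10 l$)
$- \frac{1772}{2558} + \frac{R{\left(-181 \right)}}{K{\left(-40 - -56,-94 \right)}} = - \frac{1772}{2558} + \frac{10 \left(-181\right)}{-40 - -56} = \left(-1772\right) \frac{1}{2558} - \frac{1810}{-40 + 56} = - \frac{886}{1279} - \frac{1810}{16} = - \frac{886}{1279} - \frac{905}{8} = - \frac{1164583}{10232}$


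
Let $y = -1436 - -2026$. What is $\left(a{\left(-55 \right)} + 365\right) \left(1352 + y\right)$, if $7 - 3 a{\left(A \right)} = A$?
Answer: $\frac{2246894}{3} \approx 7.4897 \cdot 10^{5}$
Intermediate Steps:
$y = 590$ ($y = -1436 + 2026 = 590$)
$a{\left(A \right)} = \frac{7}{3} - \frac{A}{3}$
$\left(a{\left(-55 \right)} + 365\right) \left(1352 + y\right) = \left(\left(\frac{7}{3} - - \frac{55}{3}\right) + 365\right) \left(1352 + 590\right) = \left(\left(\frac{7}{3} + \frac{55}{3}\right) + 365\right) 1942 = \left(\frac{62}{3} + 365\right) 1942 = \frac{1157}{3} \cdot 1942 = \frac{2246894}{3}$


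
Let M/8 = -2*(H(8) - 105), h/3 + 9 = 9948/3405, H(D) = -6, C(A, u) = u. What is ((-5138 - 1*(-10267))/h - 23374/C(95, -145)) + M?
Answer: 171364067/103485 ≈ 1655.9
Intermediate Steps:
h = -20697/1135 (h = -27 + 3*(9948/3405) = -27 + 3*(9948*(1/3405)) = -27 + 3*(3316/1135) = -27 + 9948/1135 = -20697/1135 ≈ -18.235)
M = 1776 (M = 8*(-2*(-6 - 105)) = 8*(-2*(-111)) = 8*222 = 1776)
((-5138 - 1*(-10267))/h - 23374/C(95, -145)) + M = ((-5138 - 1*(-10267))/(-20697/1135) - 23374/(-145)) + 1776 = ((-5138 + 10267)*(-1135/20697) - 23374*(-1/145)) + 1776 = (5129*(-1135/20697) + 806/5) + 1776 = (-5821415/20697 + 806/5) + 1776 = -12425293/103485 + 1776 = 171364067/103485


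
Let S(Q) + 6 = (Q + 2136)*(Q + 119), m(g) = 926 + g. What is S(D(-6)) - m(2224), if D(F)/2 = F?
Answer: 224112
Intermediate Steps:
D(F) = 2*F
S(Q) = -6 + (119 + Q)*(2136 + Q) (S(Q) = -6 + (Q + 2136)*(Q + 119) = -6 + (2136 + Q)*(119 + Q) = -6 + (119 + Q)*(2136 + Q))
S(D(-6)) - m(2224) = (254178 + (2*(-6))**2 + 2255*(2*(-6))) - (926 + 2224) = (254178 + (-12)**2 + 2255*(-12)) - 1*3150 = (254178 + 144 - 27060) - 3150 = 227262 - 3150 = 224112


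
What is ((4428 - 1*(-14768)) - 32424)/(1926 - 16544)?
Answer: 6614/7309 ≈ 0.90491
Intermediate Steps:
((4428 - 1*(-14768)) - 32424)/(1926 - 16544) = ((4428 + 14768) - 32424)/(-14618) = (19196 - 32424)*(-1/14618) = -13228*(-1/14618) = 6614/7309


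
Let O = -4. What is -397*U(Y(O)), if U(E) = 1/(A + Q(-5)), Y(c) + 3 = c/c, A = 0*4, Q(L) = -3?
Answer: 397/3 ≈ 132.33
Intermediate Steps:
A = 0
Y(c) = -2 (Y(c) = -3 + c/c = -3 + 1 = -2)
U(E) = -⅓ (U(E) = 1/(0 - 3) = 1/(-3) = -⅓)
-397*U(Y(O)) = -397*(-⅓) = 397/3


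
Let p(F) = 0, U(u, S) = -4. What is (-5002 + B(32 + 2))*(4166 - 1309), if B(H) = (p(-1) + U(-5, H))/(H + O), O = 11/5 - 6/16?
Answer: -20479050282/1433 ≈ -1.4291e+7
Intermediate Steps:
O = 73/40 (O = 11*(1/5) - 6*1/16 = 11/5 - 3/8 = 73/40 ≈ 1.8250)
B(H) = -4/(73/40 + H) (B(H) = (0 - 4)/(H + 73/40) = -4/(73/40 + H))
(-5002 + B(32 + 2))*(4166 - 1309) = (-5002 - 160/(73 + 40*(32 + 2)))*(4166 - 1309) = (-5002 - 160/(73 + 40*34))*2857 = (-5002 - 160/(73 + 1360))*2857 = (-5002 - 160/1433)*2857 = -7168026/1433*2857 = -20479050282/1433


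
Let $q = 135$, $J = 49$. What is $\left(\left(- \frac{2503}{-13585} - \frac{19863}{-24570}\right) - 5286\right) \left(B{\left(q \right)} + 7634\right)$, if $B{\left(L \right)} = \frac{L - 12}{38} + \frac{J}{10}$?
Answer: $- \frac{729745940168631}{18068050} \approx -4.0389 \cdot 10^{7}$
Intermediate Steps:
$B{\left(L \right)} = \frac{871}{190} + \frac{L}{38}$ ($B{\left(L \right)} = \frac{L - 12}{38} + \frac{49}{10} = \left(-12 + L\right) \frac{1}{38} + 49 \cdot \frac{1}{10} = \left(- \frac{6}{19} + \frac{L}{38}\right) + \frac{49}{10} = \frac{871}{190} + \frac{L}{38}$)
$\left(\left(- \frac{2503}{-13585} - \frac{19863}{-24570}\right) - 5286\right) \left(B{\left(q \right)} + 7634\right) = \left(\left(- \frac{2503}{-13585} - \frac{19863}{-24570}\right) - 5286\right) \left(\left(\frac{871}{190} + \frac{1}{38} \cdot 135\right) + 7634\right) = \left(\left(\left(-2503\right) \left(- \frac{1}{13585}\right) - - \frac{2207}{2730}\right) - 5286\right) \left(\left(\frac{871}{190} + \frac{135}{38}\right) + 7634\right) = \left(\left(\frac{2503}{13585} + \frac{2207}{2730}\right) - 5286\right) \left(\frac{773}{95} + 7634\right) = \left(\frac{566389}{570570} - 5286\right) \frac{726003}{95} = \left(- \frac{3015466631}{570570}\right) \frac{726003}{95} = - \frac{729745940168631}{18068050}$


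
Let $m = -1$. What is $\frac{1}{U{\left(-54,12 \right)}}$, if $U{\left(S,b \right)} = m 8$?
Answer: $- \frac{1}{8} \approx -0.125$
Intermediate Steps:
$U{\left(S,b \right)} = -8$ ($U{\left(S,b \right)} = \left(-1\right) 8 = -8$)
$\frac{1}{U{\left(-54,12 \right)}} = \frac{1}{-8} = - \frac{1}{8}$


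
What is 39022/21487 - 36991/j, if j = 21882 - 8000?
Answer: -253122213/298282534 ≈ -0.84860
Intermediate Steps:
j = 13882
39022/21487 - 36991/j = 39022/21487 - 36991/13882 = -253122213/298282534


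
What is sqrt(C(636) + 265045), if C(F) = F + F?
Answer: sqrt(266317) ≈ 516.06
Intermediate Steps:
C(F) = 2*F
sqrt(C(636) + 265045) = sqrt(2*636 + 265045) = sqrt(1272 + 265045) = sqrt(266317)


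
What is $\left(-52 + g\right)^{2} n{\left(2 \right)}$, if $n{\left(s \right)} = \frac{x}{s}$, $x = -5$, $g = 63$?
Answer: $- \frac{605}{2} \approx -302.5$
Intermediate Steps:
$n{\left(s \right)} = - \frac{5}{s}$
$\left(-52 + g\right)^{2} n{\left(2 \right)} = \left(-52 + 63\right)^{2} \left(- \frac{5}{2}\right) = 11^{2} \left(\left(-5\right) \frac{1}{2}\right) = 121 \left(- \frac{5}{2}\right) = - \frac{605}{2}$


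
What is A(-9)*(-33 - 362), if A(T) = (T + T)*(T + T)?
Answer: -127980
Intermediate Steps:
A(T) = 4*T**2 (A(T) = (2*T)*(2*T) = 4*T**2)
A(-9)*(-33 - 362) = (4*(-9)**2)*(-33 - 362) = (4*81)*(-395) = 324*(-395) = -127980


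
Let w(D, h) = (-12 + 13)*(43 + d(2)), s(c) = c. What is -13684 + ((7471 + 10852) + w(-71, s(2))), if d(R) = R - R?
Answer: 4682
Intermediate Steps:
d(R) = 0
w(D, h) = 43 (w(D, h) = (-12 + 13)*(43 + 0) = 1*43 = 43)
-13684 + ((7471 + 10852) + w(-71, s(2))) = -13684 + ((7471 + 10852) + 43) = -13684 + (18323 + 43) = -13684 + 18366 = 4682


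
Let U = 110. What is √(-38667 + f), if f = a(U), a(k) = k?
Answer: I*√38557 ≈ 196.36*I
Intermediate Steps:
f = 110
√(-38667 + f) = √(-38667 + 110) = √(-38557) = I*√38557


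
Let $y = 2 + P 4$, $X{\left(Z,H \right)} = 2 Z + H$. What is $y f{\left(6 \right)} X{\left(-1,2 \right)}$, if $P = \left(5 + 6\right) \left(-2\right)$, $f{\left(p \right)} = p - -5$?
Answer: $0$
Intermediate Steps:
$f{\left(p \right)} = 5 + p$ ($f{\left(p \right)} = p + 5 = 5 + p$)
$X{\left(Z,H \right)} = H + 2 Z$
$P = -22$ ($P = 11 \left(-2\right) = -22$)
$y = -86$ ($y = 2 - 88 = -86$)
$y f{\left(6 \right)} X{\left(-1,2 \right)} = - 86 \left(5 + 6\right) \left(2 + 2 \left(-1\right)\right) = \left(-86\right) 11 \left(2 - 2\right) = \left(-946\right) 0 = 0$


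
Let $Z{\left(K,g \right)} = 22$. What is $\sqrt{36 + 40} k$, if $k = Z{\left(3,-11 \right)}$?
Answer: $44 \sqrt{19} \approx 191.79$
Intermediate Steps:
$k = 22$
$\sqrt{36 + 40} k = \sqrt{36 + 40} \cdot 22 = \sqrt{76} \cdot 22 = 2 \sqrt{19} \cdot 22 = 44 \sqrt{19}$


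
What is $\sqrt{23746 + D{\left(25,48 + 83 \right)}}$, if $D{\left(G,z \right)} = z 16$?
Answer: $\sqrt{25842} \approx 160.75$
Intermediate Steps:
$D{\left(G,z \right)} = 16 z$
$\sqrt{23746 + D{\left(25,48 + 83 \right)}} = \sqrt{23746 + 16 \left(48 + 83\right)} = \sqrt{23746 + 16 \cdot 131} = \sqrt{23746 + 2096} = \sqrt{25842}$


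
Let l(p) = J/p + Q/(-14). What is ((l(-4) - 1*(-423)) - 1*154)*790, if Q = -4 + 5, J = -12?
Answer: 1503765/7 ≈ 2.1482e+5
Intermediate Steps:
Q = 1
l(p) = -1/14 - 12/p (l(p) = -12/p + 1/(-14) = -12/p + 1*(-1/14) = -12/p - 1/14 = -1/14 - 12/p)
((l(-4) - 1*(-423)) - 1*154)*790 = (((1/14)*(-168 - 1*(-4))/(-4) - 1*(-423)) - 1*154)*790 = (((1/14)*(-¼)*(-168 + 4) + 423) - 154)*790 = (((1/14)*(-¼)*(-164) + 423) - 154)*790 = ((41/14 + 423) - 154)*790 = (5963/14 - 154)*790 = (3807/14)*790 = 1503765/7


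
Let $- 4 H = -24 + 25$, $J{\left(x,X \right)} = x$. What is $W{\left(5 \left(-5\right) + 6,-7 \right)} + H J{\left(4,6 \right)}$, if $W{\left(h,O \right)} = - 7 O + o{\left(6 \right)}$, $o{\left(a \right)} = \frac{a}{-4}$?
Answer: $\frac{93}{2} \approx 46.5$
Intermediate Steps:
$o{\left(a \right)} = - \frac{a}{4}$ ($o{\left(a \right)} = a \left(- \frac{1}{4}\right) = - \frac{a}{4}$)
$W{\left(h,O \right)} = - \frac{3}{2} - 7 O$ ($W{\left(h,O \right)} = - 7 O - \frac{3}{2} = - \frac{3}{2} - 7 O$)
$H = - \frac{1}{4}$ ($H = - \frac{-24 + 25}{4} = \left(- \frac{1}{4}\right) 1 = - \frac{1}{4} \approx -0.25$)
$W{\left(5 \left(-5\right) + 6,-7 \right)} + H J{\left(4,6 \right)} = \left(- \frac{3}{2} - -49\right) - 1 = \left(- \frac{3}{2} + 49\right) - 1 = \frac{95}{2} - 1 = \frac{93}{2}$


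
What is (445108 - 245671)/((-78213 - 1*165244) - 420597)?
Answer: -199437/664054 ≈ -0.30033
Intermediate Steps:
(445108 - 245671)/((-78213 - 1*165244) - 420597) = 199437/((-78213 - 165244) - 420597) = 199437/(-243457 - 420597) = 199437/(-664054) = 199437*(-1/664054) = -199437/664054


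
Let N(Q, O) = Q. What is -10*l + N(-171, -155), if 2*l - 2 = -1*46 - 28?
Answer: 189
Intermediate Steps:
l = -36 (l = 1 + (-1*46 - 28)/2 = 1 + (-46 - 28)/2 = 1 + (½)*(-74) = 1 - 37 = -36)
-10*l + N(-171, -155) = -10*(-36) - 171 = 360 - 171 = 189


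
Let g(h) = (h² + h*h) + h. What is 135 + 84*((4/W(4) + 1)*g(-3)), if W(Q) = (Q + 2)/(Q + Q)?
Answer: 8115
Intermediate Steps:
W(Q) = (2 + Q)/(2*Q) (W(Q) = (2 + Q)/((2*Q)) = (2 + Q)*(1/(2*Q)) = (2 + Q)/(2*Q))
g(h) = h + 2*h² (g(h) = (h² + h²) + h = 2*h² + h = h + 2*h²)
135 + 84*((4/W(4) + 1)*g(-3)) = 135 + 84*((4/(((½)*(2 + 4)/4)) + 1)*(-3*(1 + 2*(-3)))) = 135 + 84*((4/(((½)*(¼)*6)) + 1)*(-3*(1 - 6))) = 135 + 84*((4/(¾) + 1)*(-3*(-5))) = 135 + 84*((4*(4/3) + 1)*15) = 135 + 84*((16/3 + 1)*15) = 135 + 84*((19/3)*15) = 135 + 84*95 = 135 + 7980 = 8115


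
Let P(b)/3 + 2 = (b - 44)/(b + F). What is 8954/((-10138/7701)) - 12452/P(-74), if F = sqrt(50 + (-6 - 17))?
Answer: 5609942/1233 + 16697*sqrt(3)/9 ≈ 7763.2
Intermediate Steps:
F = 3*sqrt(3) (F = sqrt(50 - 23) = sqrt(27) = 3*sqrt(3) ≈ 5.1962)
P(b) = -6 + 3*(-44 + b)/(b + 3*sqrt(3)) (P(b) = -6 + 3*((b - 44)/(b + 3*sqrt(3))) = -6 + 3*((-44 + b)/(b + 3*sqrt(3))) = -6 + 3*(-44 + b)/(b + 3*sqrt(3)))
8954/((-10138/7701)) - 12452/P(-74) = 8954/((-10138/7701)) - 12452*(-74 + 3*sqrt(3))/(3*(-44 - 1*(-74) - 6*sqrt(3))) = 8954/((-10138*1/7701)) - 12452*(-74 + 3*sqrt(3))/(3*(-44 + 74 - 6*sqrt(3))) = 8954/(-10138/7701) - 12452*(-74 + 3*sqrt(3))/(3*(30 - 6*sqrt(3))) = 8954*(-7701/10138) - 12452*(-74 + 3*sqrt(3))/(3*(30 - 6*sqrt(3))) = -931821/137 - 12452*(-74 + 3*sqrt(3))/(3*(30 - 6*sqrt(3)))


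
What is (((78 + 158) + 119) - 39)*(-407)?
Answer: -128612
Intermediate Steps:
(((78 + 158) + 119) - 39)*(-407) = ((236 + 119) - 39)*(-407) = (355 - 39)*(-407) = 316*(-407) = -128612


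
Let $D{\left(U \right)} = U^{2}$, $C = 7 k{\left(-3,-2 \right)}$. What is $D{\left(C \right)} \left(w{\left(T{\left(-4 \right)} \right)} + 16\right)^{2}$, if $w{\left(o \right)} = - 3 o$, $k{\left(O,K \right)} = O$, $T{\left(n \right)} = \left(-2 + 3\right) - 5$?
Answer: $345744$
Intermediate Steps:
$T{\left(n \right)} = -4$ ($T{\left(n \right)} = 1 - 5 = -4$)
$C = -21$ ($C = 7 \left(-3\right) = -21$)
$D{\left(C \right)} \left(w{\left(T{\left(-4 \right)} \right)} + 16\right)^{2} = \left(-21\right)^{2} \left(\left(-3\right) \left(-4\right) + 16\right)^{2} = 441 \left(12 + 16\right)^{2} = 441 \cdot 28^{2} = 441 \cdot 784 = 345744$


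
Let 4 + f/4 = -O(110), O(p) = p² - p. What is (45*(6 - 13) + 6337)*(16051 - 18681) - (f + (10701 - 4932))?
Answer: -15795653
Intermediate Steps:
f = -47976 (f = -16 + 4*(-110*(-1 + 110)) = -16 + 4*(-110*109) = -16 + 4*(-1*11990) = -16 + 4*(-11990) = -16 - 47960 = -47976)
(45*(6 - 13) + 6337)*(16051 - 18681) - (f + (10701 - 4932)) = (45*(6 - 13) + 6337)*(16051 - 18681) - (-47976 + (10701 - 4932)) = (45*(-7) + 6337)*(-2630) - (-47976 + 5769) = (-315 + 6337)*(-2630) - 1*(-42207) = 6022*(-2630) + 42207 = -15837860 + 42207 = -15795653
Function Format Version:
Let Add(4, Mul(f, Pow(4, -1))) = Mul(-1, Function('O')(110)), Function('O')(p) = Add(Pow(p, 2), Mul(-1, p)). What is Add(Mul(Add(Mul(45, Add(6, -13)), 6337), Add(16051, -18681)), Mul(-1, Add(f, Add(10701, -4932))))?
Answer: -15795653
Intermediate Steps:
f = -47976 (f = Add(-16, Mul(4, Mul(-1, Mul(110, Add(-1, 110))))) = Add(-16, Mul(4, Mul(-1, Mul(110, 109)))) = Add(-16, Mul(4, Mul(-1, 11990))) = Add(-16, Mul(4, -11990)) = Add(-16, -47960) = -47976)
Add(Mul(Add(Mul(45, Add(6, -13)), 6337), Add(16051, -18681)), Mul(-1, Add(f, Add(10701, -4932)))) = Add(Mul(Add(Mul(45, Add(6, -13)), 6337), Add(16051, -18681)), Mul(-1, Add(-47976, Add(10701, -4932)))) = Add(Mul(Add(Mul(45, -7), 6337), -2630), Mul(-1, Add(-47976, 5769))) = Add(Mul(Add(-315, 6337), -2630), Mul(-1, -42207)) = Add(Mul(6022, -2630), 42207) = Add(-15837860, 42207) = -15795653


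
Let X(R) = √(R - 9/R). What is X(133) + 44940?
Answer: 44940 + 4*√146965/133 ≈ 44952.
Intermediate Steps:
X(133) + 44940 = √(133 - 9/133) + 44940 = √(17680/133) + 44940 = 4*√146965/133 + 44940 = 44940 + 4*√146965/133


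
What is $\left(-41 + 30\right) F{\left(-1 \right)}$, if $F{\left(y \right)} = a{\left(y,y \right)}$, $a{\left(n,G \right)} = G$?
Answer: $11$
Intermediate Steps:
$F{\left(y \right)} = y$
$\left(-41 + 30\right) F{\left(-1 \right)} = \left(-41 + 30\right) \left(-1\right) = \left(-11\right) \left(-1\right) = 11$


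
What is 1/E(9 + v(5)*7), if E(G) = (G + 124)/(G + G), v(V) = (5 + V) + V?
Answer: 114/119 ≈ 0.95798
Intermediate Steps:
v(V) = 5 + 2*V
E(G) = (124 + G)/(2*G) (E(G) = (124 + G)/((2*G)) = (124 + G)*(1/(2*G)) = (124 + G)/(2*G))
1/E(9 + v(5)*7) = 1/((124 + (9 + (5 + 2*5)*7))/(2*(9 + (5 + 2*5)*7))) = 1/((124 + (9 + (5 + 10)*7))/(2*(9 + (5 + 10)*7))) = 1/((124 + (9 + 15*7))/(2*(9 + 15*7))) = 1/((124 + (9 + 105))/(2*(9 + 105))) = 1/((½)*(124 + 114)/114) = 1/((½)*(1/114)*238) = 1/(119/114) = 114/119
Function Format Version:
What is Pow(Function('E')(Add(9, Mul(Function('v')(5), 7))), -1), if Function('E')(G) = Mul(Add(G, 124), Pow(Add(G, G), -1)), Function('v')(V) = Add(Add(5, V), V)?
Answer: Rational(114, 119) ≈ 0.95798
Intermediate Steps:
Function('v')(V) = Add(5, Mul(2, V))
Function('E')(G) = Mul(Rational(1, 2), Pow(G, -1), Add(124, G)) (Function('E')(G) = Mul(Add(124, G), Pow(Mul(2, G), -1)) = Mul(Add(124, G), Mul(Rational(1, 2), Pow(G, -1))) = Mul(Rational(1, 2), Pow(G, -1), Add(124, G)))
Pow(Function('E')(Add(9, Mul(Function('v')(5), 7))), -1) = Pow(Mul(Rational(1, 2), Pow(Add(9, Mul(Add(5, Mul(2, 5)), 7)), -1), Add(124, Add(9, Mul(Add(5, Mul(2, 5)), 7)))), -1) = Pow(Mul(Rational(1, 2), Pow(Add(9, Mul(Add(5, 10), 7)), -1), Add(124, Add(9, Mul(Add(5, 10), 7)))), -1) = Pow(Mul(Rational(1, 2), Pow(Add(9, Mul(15, 7)), -1), Add(124, Add(9, Mul(15, 7)))), -1) = Pow(Mul(Rational(1, 2), Pow(Add(9, 105), -1), Add(124, Add(9, 105))), -1) = Pow(Mul(Rational(1, 2), Pow(114, -1), Add(124, 114)), -1) = Pow(Mul(Rational(1, 2), Rational(1, 114), 238), -1) = Pow(Rational(119, 114), -1) = Rational(114, 119)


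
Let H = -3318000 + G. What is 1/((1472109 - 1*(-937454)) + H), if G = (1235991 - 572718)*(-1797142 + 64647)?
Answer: -1/1149118064572 ≈ -8.7023e-13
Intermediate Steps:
G = -1149117156135 (G = 663273*(-1732495) = -1149117156135)
H = -1149120474135 (H = -3318000 - 1149117156135 = -1149120474135)
1/((1472109 - 1*(-937454)) + H) = 1/((1472109 - 1*(-937454)) - 1149120474135) = 1/((1472109 + 937454) - 1149120474135) = 1/(2409563 - 1149120474135) = 1/(-1149118064572) = -1/1149118064572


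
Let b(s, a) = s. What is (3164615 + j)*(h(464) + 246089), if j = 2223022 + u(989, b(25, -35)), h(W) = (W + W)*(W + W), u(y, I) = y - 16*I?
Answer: 5966237167698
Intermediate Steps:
h(W) = 4*W² (h(W) = (2*W)*(2*W) = 4*W²)
j = 2223611 (j = 2223022 + (989 - 16*25) = 2223022 + (989 - 400) = 2223022 + 589 = 2223611)
(3164615 + j)*(h(464) + 246089) = (3164615 + 2223611)*(4*464² + 246089) = 5388226*(4*215296 + 246089) = 5388226*(861184 + 246089) = 5388226*1107273 = 5966237167698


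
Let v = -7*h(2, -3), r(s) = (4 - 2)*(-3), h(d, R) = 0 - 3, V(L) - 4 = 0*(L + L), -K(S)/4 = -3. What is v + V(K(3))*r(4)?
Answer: -3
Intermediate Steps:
K(S) = 12 (K(S) = -4*(-3) = 12)
V(L) = 4 (V(L) = 4 + 0*(L + L) = 4 + 0*(2*L) = 4 + 0 = 4)
h(d, R) = -3
r(s) = -6 (r(s) = 2*(-3) = -6)
v = 21 (v = -7*(-3) = 21)
v + V(K(3))*r(4) = 21 + 4*(-6) = 21 - 24 = -3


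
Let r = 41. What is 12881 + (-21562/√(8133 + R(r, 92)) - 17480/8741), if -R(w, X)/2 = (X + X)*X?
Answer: 112575341/8741 + 21562*I*√25723/25723 ≈ 12879.0 + 134.44*I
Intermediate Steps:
R(w, X) = -4*X² (R(w, X) = -2*(X + X)*X = -2*2*X*X = -4*X²)
12881 + (-21562/√(8133 + R(r, 92)) - 17480/8741) = 12881 + (-21562/√(8133 - 4*92²) - 17480/8741) = 12881 + (-21562/√(8133 - 4*8464) - 17480*1/8741) = 12881 + (-21562/√(8133 - 33856) - 17480/8741) = 12881 + (-21562*(-I*√25723/25723) - 17480/8741) = 12881 + (-(-21562)*I*√25723/25723 - 17480/8741) = 12881 + (21562*I*√25723/25723 - 17480/8741) = 12881 + (-17480/8741 + 21562*I*√25723/25723) = 112575341/8741 + 21562*I*√25723/25723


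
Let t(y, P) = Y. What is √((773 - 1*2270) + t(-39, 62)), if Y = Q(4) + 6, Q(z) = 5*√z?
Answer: I*√1481 ≈ 38.484*I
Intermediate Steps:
Y = 16 (Y = 5*√4 + 6 = 5*2 + 6 = 10 + 6 = 16)
t(y, P) = 16
√((773 - 1*2270) + t(-39, 62)) = √((773 - 1*2270) + 16) = √((773 - 2270) + 16) = √(-1497 + 16) = √(-1481) = I*√1481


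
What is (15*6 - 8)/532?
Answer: 41/266 ≈ 0.15414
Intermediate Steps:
(15*6 - 8)/532 = (90 - 8)*(1/532) = 82*(1/532) = 41/266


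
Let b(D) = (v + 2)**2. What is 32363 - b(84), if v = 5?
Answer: 32314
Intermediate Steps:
b(D) = 49 (b(D) = (5 + 2)**2 = 7**2 = 49)
32363 - b(84) = 32363 - 1*49 = 32363 - 49 = 32314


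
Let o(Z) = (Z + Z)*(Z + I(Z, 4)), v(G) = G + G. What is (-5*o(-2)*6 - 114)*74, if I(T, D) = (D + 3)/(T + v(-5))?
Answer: -31376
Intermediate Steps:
v(G) = 2*G
I(T, D) = (3 + D)/(-10 + T) (I(T, D) = (D + 3)/(T + 2*(-5)) = (3 + D)/(T - 10) = (3 + D)/(-10 + T))
o(Z) = 2*Z*(Z + 7/(-10 + Z)) (o(Z) = (Z + Z)*(Z + (3 + 4)/(-10 + Z)) = (2*Z)*(Z + 7/(-10 + Z)) = 2*Z*(Z + 7/(-10 + Z)))
(-5*o(-2)*6 - 114)*74 = (-10*(-2)*(7 - 2*(-10 - 2))/(-10 - 2)*6 - 114)*74 = (-10*(-2)*(7 - 2*(-12))/(-12)*6 - 114)*74 = (-10*(-2)*(-1)*(7 + 24)/12*6 - 114)*74 = (-10*(-2)*(-1)*31/12*6 - 114)*74 = (-5*31/3*6 - 114)*74 = (-155/3*6 - 114)*74 = (-310 - 114)*74 = -424*74 = -31376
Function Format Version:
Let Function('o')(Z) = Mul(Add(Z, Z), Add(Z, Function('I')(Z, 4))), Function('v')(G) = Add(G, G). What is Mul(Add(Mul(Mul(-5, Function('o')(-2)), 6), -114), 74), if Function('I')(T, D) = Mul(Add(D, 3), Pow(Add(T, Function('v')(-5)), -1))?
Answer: -31376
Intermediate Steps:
Function('v')(G) = Mul(2, G)
Function('I')(T, D) = Mul(Pow(Add(-10, T), -1), Add(3, D)) (Function('I')(T, D) = Mul(Add(D, 3), Pow(Add(T, Mul(2, -5)), -1)) = Mul(Add(3, D), Pow(Add(T, -10), -1)) = Mul(Add(3, D), Pow(Add(-10, T), -1)) = Mul(Pow(Add(-10, T), -1), Add(3, D)))
Function('o')(Z) = Mul(2, Z, Add(Z, Mul(7, Pow(Add(-10, Z), -1)))) (Function('o')(Z) = Mul(Add(Z, Z), Add(Z, Mul(Pow(Add(-10, Z), -1), Add(3, 4)))) = Mul(Mul(2, Z), Add(Z, Mul(Pow(Add(-10, Z), -1), 7))) = Mul(Mul(2, Z), Add(Z, Mul(7, Pow(Add(-10, Z), -1)))) = Mul(2, Z, Add(Z, Mul(7, Pow(Add(-10, Z), -1)))))
Mul(Add(Mul(Mul(-5, Function('o')(-2)), 6), -114), 74) = Mul(Add(Mul(Mul(-5, Mul(2, -2, Pow(Add(-10, -2), -1), Add(7, Mul(-2, Add(-10, -2))))), 6), -114), 74) = Mul(Add(Mul(Mul(-5, Mul(2, -2, Pow(-12, -1), Add(7, Mul(-2, -12)))), 6), -114), 74) = Mul(Add(Mul(Mul(-5, Mul(2, -2, Rational(-1, 12), Add(7, 24))), 6), -114), 74) = Mul(Add(Mul(Mul(-5, Mul(2, -2, Rational(-1, 12), 31)), 6), -114), 74) = Mul(Add(Mul(Mul(-5, Rational(31, 3)), 6), -114), 74) = Mul(Add(Mul(Rational(-155, 3), 6), -114), 74) = Mul(Add(-310, -114), 74) = Mul(-424, 74) = -31376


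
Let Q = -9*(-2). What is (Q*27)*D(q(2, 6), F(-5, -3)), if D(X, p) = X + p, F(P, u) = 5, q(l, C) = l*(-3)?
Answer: -486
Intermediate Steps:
q(l, C) = -3*l
Q = 18
(Q*27)*D(q(2, 6), F(-5, -3)) = (18*27)*(-3*2 + 5) = 486*(-6 + 5) = 486*(-1) = -486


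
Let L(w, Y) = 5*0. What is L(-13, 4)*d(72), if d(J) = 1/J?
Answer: 0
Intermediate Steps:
L(w, Y) = 0
L(-13, 4)*d(72) = 0/72 = 0*(1/72) = 0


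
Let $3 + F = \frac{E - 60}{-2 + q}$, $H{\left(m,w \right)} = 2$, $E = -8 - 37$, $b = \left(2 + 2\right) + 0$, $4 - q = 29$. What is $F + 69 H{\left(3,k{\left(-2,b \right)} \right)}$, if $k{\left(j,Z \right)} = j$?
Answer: $\frac{1250}{9} \approx 138.89$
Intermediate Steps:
$q = -25$ ($q = 4 - 29 = -25$)
$b = 4$ ($b = 4 + 0 = 4$)
$E = -45$ ($E = -8 - 37 = -45$)
$F = \frac{8}{9}$ ($F = -3 + \frac{-45 - 60}{-2 - 25} = -3 - \frac{105}{-27} = -3 - - \frac{35}{9} = -3 + \frac{35}{9} = \frac{8}{9} \approx 0.88889$)
$F + 69 H{\left(3,k{\left(-2,b \right)} \right)} = \frac{8}{9} + 69 \cdot 2 = \frac{8}{9} + 138 = \frac{1250}{9}$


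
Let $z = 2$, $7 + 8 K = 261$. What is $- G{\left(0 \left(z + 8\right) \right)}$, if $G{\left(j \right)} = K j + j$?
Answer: $0$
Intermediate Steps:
$K = \frac{127}{4}$ ($K = - \frac{7}{8} + \frac{1}{8} \cdot 261 = - \frac{7}{8} + \frac{261}{8} = \frac{127}{4} \approx 31.75$)
$G{\left(j \right)} = \frac{131 j}{4}$ ($G{\left(j \right)} = \frac{127 j}{4} + j = \frac{131 j}{4}$)
$- G{\left(0 \left(z + 8\right) \right)} = - \frac{131 \cdot 0 \left(2 + 8\right)}{4} = - \frac{131 \cdot 0 \cdot 10}{4} = - \frac{131 \cdot 0}{4} = \left(-1\right) 0 = 0$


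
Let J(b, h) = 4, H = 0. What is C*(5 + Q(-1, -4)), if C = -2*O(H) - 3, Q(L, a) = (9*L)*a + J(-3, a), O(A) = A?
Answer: -135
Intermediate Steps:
Q(L, a) = 4 + 9*L*a (Q(L, a) = (9*L)*a + 4 = 9*L*a + 4 = 4 + 9*L*a)
C = -3 (C = -2*0 - 3 = 0 - 3 = -3)
C*(5 + Q(-1, -4)) = -3*(5 + (4 + 9*(-1)*(-4))) = -3*(5 + (4 + 36)) = -3*(5 + 40) = -3*45 = -135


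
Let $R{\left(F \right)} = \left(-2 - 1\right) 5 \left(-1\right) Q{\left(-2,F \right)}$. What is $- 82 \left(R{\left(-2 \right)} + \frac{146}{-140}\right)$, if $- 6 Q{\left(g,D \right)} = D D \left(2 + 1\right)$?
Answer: $\frac{89093}{35} \approx 2545.5$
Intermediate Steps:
$Q{\left(g,D \right)} = - \frac{D^{2}}{2}$ ($Q{\left(g,D \right)} = - \frac{D D \left(2 + 1\right)}{6} = - \frac{D^{2} \cdot 3}{6} = - \frac{3 D^{2}}{6} = - \frac{D^{2}}{2}$)
$R{\left(F \right)} = - \frac{15 F^{2}}{2}$ ($R{\left(F \right)} = \left(-2 - 1\right) 5 \left(-1\right) \left(- \frac{F^{2}}{2}\right) = \left(-3\right) 5 \left(-1\right) \left(- \frac{F^{2}}{2}\right) = \left(-15\right) \left(-1\right) \left(- \frac{F^{2}}{2}\right) = 15 \left(- \frac{F^{2}}{2}\right) = - \frac{15 F^{2}}{2}$)
$- 82 \left(R{\left(-2 \right)} + \frac{146}{-140}\right) = - 82 \left(- \frac{15 \left(-2\right)^{2}}{2} + \frac{146}{-140}\right) = - 82 \left(\left(- \frac{15}{2}\right) 4 + 146 \left(- \frac{1}{140}\right)\right) = - 82 \left(-30 - \frac{73}{70}\right) = \left(-82\right) \left(- \frac{2173}{70}\right) = \frac{89093}{35}$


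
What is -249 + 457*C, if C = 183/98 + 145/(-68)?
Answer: -1233199/3332 ≈ -370.11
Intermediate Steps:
C = -883/3332 (C = 183*(1/98) + 145*(-1/68) = 183/98 - 145/68 = -883/3332 ≈ -0.26501)
-249 + 457*C = -249 + 457*(-883/3332) = -249 - 403531/3332 = -1233199/3332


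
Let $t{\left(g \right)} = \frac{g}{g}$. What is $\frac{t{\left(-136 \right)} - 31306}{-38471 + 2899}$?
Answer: $\frac{31305}{35572} \approx 0.88005$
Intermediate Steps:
$t{\left(g \right)} = 1$
$\frac{t{\left(-136 \right)} - 31306}{-38471 + 2899} = \frac{1 - 31306}{-38471 + 2899} = - \frac{31305}{-35572} = \left(-31305\right) \left(- \frac{1}{35572}\right) = \frac{31305}{35572}$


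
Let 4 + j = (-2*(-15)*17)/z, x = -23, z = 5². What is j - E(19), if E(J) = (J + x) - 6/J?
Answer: 1968/95 ≈ 20.716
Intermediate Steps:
z = 25
j = 82/5 (j = -4 + (-2*(-15)*17)/25 = -4 + (30*17)*(1/25) = -4 + 510*(1/25) = -4 + 102/5 = 82/5 ≈ 16.400)
E(J) = -23 + J - 6/J (E(J) = (J - 23) - 6/J = (-23 + J) - 6/J = -23 + J - 6/J)
j - E(19) = 82/5 - (-23 + 19 - 6/19) = 82/5 - 1*(-82/19) = 82/5 + 82/19 = 1968/95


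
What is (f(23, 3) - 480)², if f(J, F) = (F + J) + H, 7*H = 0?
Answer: 206116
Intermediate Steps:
H = 0 (H = (⅐)*0 = 0)
f(J, F) = F + J (f(J, F) = (F + J) + 0 = F + J)
(f(23, 3) - 480)² = ((3 + 23) - 480)² = (26 - 480)² = (-454)² = 206116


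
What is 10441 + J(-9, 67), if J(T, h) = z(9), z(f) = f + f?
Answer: 10459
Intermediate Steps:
z(f) = 2*f
J(T, h) = 18 (J(T, h) = 2*9 = 18)
10441 + J(-9, 67) = 10441 + 18 = 10459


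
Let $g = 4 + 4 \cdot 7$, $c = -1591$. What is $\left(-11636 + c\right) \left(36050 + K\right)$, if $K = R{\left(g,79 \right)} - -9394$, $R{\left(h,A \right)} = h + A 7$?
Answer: $-608825583$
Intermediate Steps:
$g = 32$ ($g = 4 + 28 = 32$)
$R{\left(h,A \right)} = h + 7 A$
$K = 9979$ ($K = \left(32 + 7 \cdot 79\right) - -9394 = \left(32 + 553\right) + 9394 = 585 + 9394 = 9979$)
$\left(-11636 + c\right) \left(36050 + K\right) = \left(-11636 - 1591\right) \left(36050 + 9979\right) = \left(-13227\right) 46029 = -608825583$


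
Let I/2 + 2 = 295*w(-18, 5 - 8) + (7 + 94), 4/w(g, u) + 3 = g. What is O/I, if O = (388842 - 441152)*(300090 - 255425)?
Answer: -24532474575/899 ≈ -2.7289e+7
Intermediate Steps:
w(g, u) = 4/(-3 + g)
O = -2336426150 (O = -52310*44665 = -2336426150)
I = 1798/21 (I = -4 + 2*(295*(4/(-3 - 18)) + (7 + 94)) = -4 + 2*(295*(4/(-21)) + 101) = -4 + 2*(295*(4*(-1/21)) + 101) = -4 + 2*(295*(-4/21) + 101) = -4 + 2*(-1180/21 + 101) = -4 + 2*(941/21) = -4 + 1882/21 = 1798/21 ≈ 85.619)
O/I = -2336426150/1798/21 = -2336426150*21/1798 = -24532474575/899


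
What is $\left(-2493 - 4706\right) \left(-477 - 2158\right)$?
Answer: $18969365$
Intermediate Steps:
$\left(-2493 - 4706\right) \left(-477 - 2158\right) = \left(-7199\right) \left(-2635\right) = 18969365$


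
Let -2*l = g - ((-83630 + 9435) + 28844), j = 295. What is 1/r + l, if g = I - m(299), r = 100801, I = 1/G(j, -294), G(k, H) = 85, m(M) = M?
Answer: -386009466051/17136170 ≈ -22526.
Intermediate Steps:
I = 1/85 ≈ 0.011765
g = -25414/85 (g = 1/85 - 1*299 = 1/85 - 299 = -25414/85 ≈ -298.99)
l = -3829421/170 (l = -(-25414/85 - ((-83630 + 9435) + 28844))/2 = -(-25414/85 - (-74195 + 28844))/2 = -(-25414/85 - 1*(-45351))/2 = -(-25414/85 + 45351)/2 = -1/2*3829421/85 = -3829421/170 ≈ -22526.)
1/r + l = 1/100801 - 3829421/170 = -386009466051/17136170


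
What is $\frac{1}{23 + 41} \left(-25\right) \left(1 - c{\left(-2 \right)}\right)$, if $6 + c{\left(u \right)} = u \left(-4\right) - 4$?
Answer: $- \frac{75}{64} \approx -1.1719$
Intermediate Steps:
$c{\left(u \right)} = -10 - 4 u$ ($c{\left(u \right)} = -6 + \left(u \left(-4\right) - 4\right) = -6 - \left(4 + 4 u\right) = -10 - 4 u$)
$\frac{1}{23 + 41} \left(-25\right) \left(1 - c{\left(-2 \right)}\right) = \frac{1}{23 + 41} \left(-25\right) \left(1 - \left(-10 - -8\right)\right) = \frac{1}{64} \left(-25\right) \left(1 - \left(-10 + 8\right)\right) = \frac{1}{64} \left(-25\right) \left(1 - -2\right) = - \frac{25 \left(1 + 2\right)}{64} = \left(- \frac{25}{64}\right) 3 = - \frac{75}{64}$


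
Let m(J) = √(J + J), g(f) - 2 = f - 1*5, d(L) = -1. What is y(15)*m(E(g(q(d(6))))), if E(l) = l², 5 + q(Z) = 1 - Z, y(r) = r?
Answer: 90*√2 ≈ 127.28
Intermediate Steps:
q(Z) = -4 - Z (q(Z) = -5 + (1 - Z) = -4 - Z)
g(f) = -3 + f (g(f) = 2 + (f - 1*5) = 2 + (f - 5) = 2 + (-5 + f) = -3 + f)
m(J) = √2*√J (m(J) = √(2*J) = √2*√J)
y(15)*m(E(g(q(d(6))))) = 15*(√2*√((-3 + (-4 - 1*(-1)))²)) = 15*(√2*√((-3 + (-4 + 1))²)) = 15*(√2*√((-3 - 3)²)) = 15*(√2*√((-6)²)) = 15*(√2*√36) = 15*(√2*6) = 15*(6*√2) = 90*√2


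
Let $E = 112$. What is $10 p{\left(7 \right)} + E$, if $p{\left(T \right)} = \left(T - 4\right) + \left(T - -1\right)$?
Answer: $222$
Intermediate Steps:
$p{\left(T \right)} = -3 + 2 T$ ($p{\left(T \right)} = \left(-4 + T\right) + \left(T + 1\right) = \left(-4 + T\right) + \left(1 + T\right) = -3 + 2 T$)
$10 p{\left(7 \right)} + E = 10 \left(-3 + 2 \cdot 7\right) + 112 = 10 \left(-3 + 14\right) + 112 = 10 \cdot 11 + 112 = 110 + 112 = 222$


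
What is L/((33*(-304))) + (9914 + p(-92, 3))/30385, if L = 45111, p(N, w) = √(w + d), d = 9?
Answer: -38522439/9237040 + 2*√3/30385 ≈ -4.1703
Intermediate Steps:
p(N, w) = √(9 + w) (p(N, w) = √(w + 9) = √(9 + w))
L/((33*(-304))) + (9914 + p(-92, 3))/30385 = 45111/((33*(-304))) + (9914 + √(9 + 3))/30385 = 45111/(-10032) + (9914 + √12)*(1/30385) = 45111*(-1/10032) + (9914 + 2*√3)*(1/30385) = -1367/304 + (9914/30385 + 2*√3/30385) = -38522439/9237040 + 2*√3/30385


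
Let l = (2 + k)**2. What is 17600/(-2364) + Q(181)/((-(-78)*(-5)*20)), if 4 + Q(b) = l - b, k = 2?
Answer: -877439/118200 ≈ -7.4233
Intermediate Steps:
l = 16 (l = (2 + 2)**2 = 4**2 = 16)
Q(b) = 12 - b (Q(b) = -4 + (16 - b) = 12 - b)
17600/(-2364) + Q(181)/((-(-78)*(-5)*20)) = 17600/(-2364) + (12 - 1*181)/((-(-78)*(-5)*20)) = 17600*(-1/2364) + (12 - 181)/((-26*15*20)) = -4400/591 - 169/((-390*20)) = -4400/591 - 169/(-7800) = -4400/591 - 169*(-1/7800) = -4400/591 + 13/600 = -877439/118200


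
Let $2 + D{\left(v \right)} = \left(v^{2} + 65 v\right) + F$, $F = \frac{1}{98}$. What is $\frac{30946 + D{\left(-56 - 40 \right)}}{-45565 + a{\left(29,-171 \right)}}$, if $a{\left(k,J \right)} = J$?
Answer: $- \frac{3324161}{4482128} \approx -0.74165$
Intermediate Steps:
$F = \frac{1}{98} \approx 0.010204$
$D{\left(v \right)} = - \frac{195}{98} + v^{2} + 65 v$ ($D{\left(v \right)} = -2 + \left(\left(v^{2} + 65 v\right) + \frac{1}{98}\right) = -2 + \left(\frac{1}{98} + v^{2} + 65 v\right) = - \frac{195}{98} + v^{2} + 65 v$)
$\frac{30946 + D{\left(-56 - 40 \right)}}{-45565 + a{\left(29,-171 \right)}} = \frac{30946 + \left(- \frac{195}{98} + \left(-56 - 40\right)^{2} + 65 \left(-56 - 40\right)\right)}{-45565 - 171} = \frac{30946 + \left(- \frac{195}{98} + \left(-56 - 40\right)^{2} + 65 \left(-56 - 40\right)\right)}{-45736} = \left(30946 + \left(- \frac{195}{98} + \left(-96\right)^{2} + 65 \left(-96\right)\right)\right) \left(- \frac{1}{45736}\right) = \left(30946 - - \frac{291453}{98}\right) \left(- \frac{1}{45736}\right) = \left(30946 + \frac{291453}{98}\right) \left(- \frac{1}{45736}\right) = \frac{3324161}{98} \left(- \frac{1}{45736}\right) = - \frac{3324161}{4482128}$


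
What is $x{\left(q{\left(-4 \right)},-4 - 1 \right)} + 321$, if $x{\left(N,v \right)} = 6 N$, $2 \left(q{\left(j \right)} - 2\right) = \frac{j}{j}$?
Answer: $336$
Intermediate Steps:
$q{\left(j \right)} = \frac{5}{2}$ ($q{\left(j \right)} = 2 + \frac{j \frac{1}{j}}{2} = 2 + \frac{1}{2} \cdot 1 = 2 + \frac{1}{2} = \frac{5}{2}$)
$x{\left(q{\left(-4 \right)},-4 - 1 \right)} + 321 = 6 \cdot \frac{5}{2} + 321 = 15 + 321 = 336$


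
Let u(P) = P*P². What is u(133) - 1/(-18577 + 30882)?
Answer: 28949198284/12305 ≈ 2.3526e+6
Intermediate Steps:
u(P) = P³
u(133) - 1/(-18577 + 30882) = 133³ - 1/(-18577 + 30882) = 2352637 - 1/12305 = 28949198284/12305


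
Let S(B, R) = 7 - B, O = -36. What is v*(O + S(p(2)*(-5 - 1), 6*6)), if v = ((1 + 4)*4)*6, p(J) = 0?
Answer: -3480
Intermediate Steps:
v = 120 (v = (5*4)*6 = 20*6 = 120)
v*(O + S(p(2)*(-5 - 1), 6*6)) = 120*(-36 + (7 - 0*(-5 - 1))) = 120*(-36 + (7 - 0*(-6))) = 120*(-36 + (7 - 1*0)) = 120*(-36 + (7 + 0)) = 120*(-36 + 7) = 120*(-29) = -3480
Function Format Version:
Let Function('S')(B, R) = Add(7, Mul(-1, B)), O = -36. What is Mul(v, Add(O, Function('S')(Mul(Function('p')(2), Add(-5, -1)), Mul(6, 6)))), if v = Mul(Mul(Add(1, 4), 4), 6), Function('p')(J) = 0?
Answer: -3480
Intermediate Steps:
v = 120 (v = Mul(Mul(5, 4), 6) = Mul(20, 6) = 120)
Mul(v, Add(O, Function('S')(Mul(Function('p')(2), Add(-5, -1)), Mul(6, 6)))) = Mul(120, Add(-36, Add(7, Mul(-1, Mul(0, Add(-5, -1)))))) = Mul(120, Add(-36, Add(7, Mul(-1, Mul(0, -6))))) = Mul(120, Add(-36, Add(7, Mul(-1, 0)))) = Mul(120, Add(-36, Add(7, 0))) = Mul(120, Add(-36, 7)) = Mul(120, -29) = -3480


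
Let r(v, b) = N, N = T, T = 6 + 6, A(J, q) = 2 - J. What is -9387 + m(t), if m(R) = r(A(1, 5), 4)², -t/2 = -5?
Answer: -9243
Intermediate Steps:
t = 10 (t = -2*(-5) = 10)
T = 12
N = 12
r(v, b) = 12
m(R) = 144 (m(R) = 12² = 144)
-9387 + m(t) = -9387 + 144 = -9243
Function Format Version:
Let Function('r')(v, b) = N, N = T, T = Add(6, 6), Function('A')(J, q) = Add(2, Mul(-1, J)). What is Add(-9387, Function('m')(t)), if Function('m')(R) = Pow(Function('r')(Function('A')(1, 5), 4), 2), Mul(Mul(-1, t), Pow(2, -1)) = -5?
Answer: -9243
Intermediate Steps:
t = 10 (t = Mul(-2, -5) = 10)
T = 12
N = 12
Function('r')(v, b) = 12
Function('m')(R) = 144 (Function('m')(R) = Pow(12, 2) = 144)
Add(-9387, Function('m')(t)) = Add(-9387, 144) = -9243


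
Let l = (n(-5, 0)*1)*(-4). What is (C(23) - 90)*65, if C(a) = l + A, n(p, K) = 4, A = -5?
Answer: -7215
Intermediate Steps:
l = -16 (l = (4*1)*(-4) = 4*(-4) = -16)
C(a) = -21 (C(a) = -16 - 5 = -21)
(C(23) - 90)*65 = (-21 - 90)*65 = -111*65 = -7215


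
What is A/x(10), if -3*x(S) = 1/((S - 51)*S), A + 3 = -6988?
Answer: -8598930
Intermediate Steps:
A = -6991 (A = -3 - 6988 = -6991)
x(S) = -1/(3*S*(-51 + S)) (x(S) = -1/(3*(S - 51)*S) = -1/(3*(-51 + S)*S) = -1/(3*S*(-51 + S)))
A/x(10) = -6991/((-1/3/(10*(-51 + 10)))) = -6991/((-1/3*1/10/(-41))) = -6991/((-1/3*1/10*(-1/41))) = -6991/1/1230 = -6991*1230 = -8598930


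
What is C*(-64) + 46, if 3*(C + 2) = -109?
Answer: 7498/3 ≈ 2499.3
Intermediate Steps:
C = -115/3 (C = -2 + (1/3)*(-109) = -2 - 109/3 = -115/3 ≈ -38.333)
C*(-64) + 46 = -115/3*(-64) + 46 = 7360/3 + 46 = 7498/3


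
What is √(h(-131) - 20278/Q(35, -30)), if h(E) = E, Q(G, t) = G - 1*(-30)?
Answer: I*√1871545/65 ≈ 21.047*I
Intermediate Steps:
Q(G, t) = 30 + G (Q(G, t) = G + 30 = 30 + G)
√(h(-131) - 20278/Q(35, -30)) = √(-131 - 20278/(30 + 35)) = √(-131 - 20278/65) = √(-28793/65) = I*√1871545/65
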